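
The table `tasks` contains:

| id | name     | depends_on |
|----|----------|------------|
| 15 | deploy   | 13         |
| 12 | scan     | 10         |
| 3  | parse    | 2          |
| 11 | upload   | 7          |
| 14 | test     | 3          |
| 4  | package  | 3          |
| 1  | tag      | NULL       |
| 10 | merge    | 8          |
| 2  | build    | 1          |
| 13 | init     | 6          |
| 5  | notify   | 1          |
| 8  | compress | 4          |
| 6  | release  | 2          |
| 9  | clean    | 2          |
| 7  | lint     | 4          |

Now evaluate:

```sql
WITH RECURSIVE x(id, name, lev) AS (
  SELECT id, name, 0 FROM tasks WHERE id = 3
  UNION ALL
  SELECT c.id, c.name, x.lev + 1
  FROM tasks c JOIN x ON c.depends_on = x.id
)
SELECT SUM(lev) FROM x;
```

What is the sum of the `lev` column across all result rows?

Base: id=3 (parse) at lev 0.
Iteration 1: rows with depends_on in {3} -> package (id 4, lev 1), test (id 14, lev 1).
Iteration 2: rows with depends_on in {4,14} -> lint (id 7, lev 2), compress (id 8, lev 2).
Iteration 3: rows with depends_on in {7,8} -> merge (id 10, lev 3), upload (id 11, lev 3).
Iteration 4: rows with depends_on in {10,11} -> scan (id 12, lev 4).
Iteration 5: no rows with depends_on in {12}; recursion stops.
SUM(lev) = 0 + 1 + 1 + 2 + 2 + 3 + 3 + 4 = 16.

16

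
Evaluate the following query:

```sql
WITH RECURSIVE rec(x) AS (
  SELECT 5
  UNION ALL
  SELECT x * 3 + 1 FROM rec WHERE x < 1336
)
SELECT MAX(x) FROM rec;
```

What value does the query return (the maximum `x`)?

Base: x=5.
Iteration 1: 5 < 1336 holds -> x = 5 * 3 + 1 = 16.
Iteration 2: 16 < 1336 holds -> x = 16 * 3 + 1 = 49.
Iteration 3: 49 < 1336 holds -> x = 49 * 3 + 1 = 148.
Iteration 4: 148 < 1336 holds -> x = 148 * 3 + 1 = 445.
Iteration 5: 445 < 1336 holds -> x = 445 * 3 + 1 = 1336.
Iteration 6: 1336 < 1336 fails; recursion stops.
x values: 5, 16, 49, 148, 445, 1336; the maximum is 1336.

1336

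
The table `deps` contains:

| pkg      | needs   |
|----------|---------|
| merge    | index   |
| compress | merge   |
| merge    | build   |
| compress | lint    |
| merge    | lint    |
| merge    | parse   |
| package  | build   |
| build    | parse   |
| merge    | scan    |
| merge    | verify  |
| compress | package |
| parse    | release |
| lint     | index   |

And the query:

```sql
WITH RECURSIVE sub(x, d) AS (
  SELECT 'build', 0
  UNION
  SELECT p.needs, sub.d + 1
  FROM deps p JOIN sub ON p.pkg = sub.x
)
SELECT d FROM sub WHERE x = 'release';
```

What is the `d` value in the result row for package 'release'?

Base: (build, d=0).
Iteration 1: edges from {build} -> (parse, d=1).
Iteration 2: edges from {parse} -> (release, d=2).
Iteration 3: no outgoing edges from {release}; recursion stops.

2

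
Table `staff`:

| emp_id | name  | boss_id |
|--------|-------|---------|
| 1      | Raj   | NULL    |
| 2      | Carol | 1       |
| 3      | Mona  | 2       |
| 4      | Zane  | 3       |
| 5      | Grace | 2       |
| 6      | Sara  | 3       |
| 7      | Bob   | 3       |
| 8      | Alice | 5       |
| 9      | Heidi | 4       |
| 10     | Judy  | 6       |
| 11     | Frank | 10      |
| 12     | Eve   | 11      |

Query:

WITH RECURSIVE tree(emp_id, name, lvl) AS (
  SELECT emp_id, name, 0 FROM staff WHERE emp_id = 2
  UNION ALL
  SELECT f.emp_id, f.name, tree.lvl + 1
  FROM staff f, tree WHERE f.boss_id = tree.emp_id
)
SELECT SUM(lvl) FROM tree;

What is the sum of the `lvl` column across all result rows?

Base: emp_id=2 (Carol) at lvl 0.
Iteration 1: rows with boss_id in {2} -> Mona (id 3, lvl 1), Grace (id 5, lvl 1).
Iteration 2: rows with boss_id in {3,5} -> Zane (id 4, lvl 2), Sara (id 6, lvl 2), Bob (id 7, lvl 2), Alice (id 8, lvl 2).
Iteration 3: rows with boss_id in {4,6,7,8} -> Heidi (id 9, lvl 3), Judy (id 10, lvl 3).
Iteration 4: rows with boss_id in {9,10} -> Frank (id 11, lvl 4).
Iteration 5: rows with boss_id in {11} -> Eve (id 12, lvl 5).
Iteration 6: no rows with boss_id in {12}; recursion stops.
SUM(lvl) = 0 + 1 + 1 + 2 + 2 + 2 + 2 + 3 + 3 + 4 + 5 = 25.

25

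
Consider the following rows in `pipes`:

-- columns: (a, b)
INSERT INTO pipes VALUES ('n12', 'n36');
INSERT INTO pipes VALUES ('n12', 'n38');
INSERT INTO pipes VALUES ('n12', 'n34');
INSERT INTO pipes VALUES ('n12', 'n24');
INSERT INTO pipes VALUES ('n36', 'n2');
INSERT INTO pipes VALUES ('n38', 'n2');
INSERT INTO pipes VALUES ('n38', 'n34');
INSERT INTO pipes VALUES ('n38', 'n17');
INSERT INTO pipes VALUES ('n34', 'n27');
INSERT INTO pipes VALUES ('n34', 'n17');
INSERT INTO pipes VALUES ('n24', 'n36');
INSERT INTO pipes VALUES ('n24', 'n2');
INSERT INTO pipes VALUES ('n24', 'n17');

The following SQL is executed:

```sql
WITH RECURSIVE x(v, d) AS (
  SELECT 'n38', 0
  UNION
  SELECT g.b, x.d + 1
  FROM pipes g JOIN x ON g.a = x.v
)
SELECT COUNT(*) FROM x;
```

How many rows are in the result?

Base: (n38, d=0).
Iteration 1: edges from {n38} -> (n17, d=1), (n2, d=1), (n34, d=1).
Iteration 2: edges from {n17,n2,n34} -> (n17, d=2), (n27, d=2).
Iteration 3: no outgoing edges from {n17,n27}; recursion stops.
Total rows emitted: 6.

6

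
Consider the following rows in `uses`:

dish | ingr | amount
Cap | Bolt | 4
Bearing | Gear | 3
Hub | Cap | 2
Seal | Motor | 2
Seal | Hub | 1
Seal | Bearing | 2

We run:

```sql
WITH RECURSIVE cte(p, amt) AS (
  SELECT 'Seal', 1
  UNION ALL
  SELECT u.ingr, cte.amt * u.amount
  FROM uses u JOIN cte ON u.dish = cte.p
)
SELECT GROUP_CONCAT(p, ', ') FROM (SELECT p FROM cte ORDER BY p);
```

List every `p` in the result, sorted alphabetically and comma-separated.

Base: (Seal, amt=1).
Iteration 1: components of {Seal} -> Bearing = 1*2 = 2, Hub = 1*1 = 1, Motor = 1*2 = 2.
Iteration 2: components of {Bearing,Hub,Motor} -> Cap = 1*2 = 2, Gear = 2*3 = 6.
Iteration 3: components of {Cap,Gear} -> Bolt = 2*4 = 8.
Iteration 4: no further components; recursion stops.

Bearing, Bolt, Cap, Gear, Hub, Motor, Seal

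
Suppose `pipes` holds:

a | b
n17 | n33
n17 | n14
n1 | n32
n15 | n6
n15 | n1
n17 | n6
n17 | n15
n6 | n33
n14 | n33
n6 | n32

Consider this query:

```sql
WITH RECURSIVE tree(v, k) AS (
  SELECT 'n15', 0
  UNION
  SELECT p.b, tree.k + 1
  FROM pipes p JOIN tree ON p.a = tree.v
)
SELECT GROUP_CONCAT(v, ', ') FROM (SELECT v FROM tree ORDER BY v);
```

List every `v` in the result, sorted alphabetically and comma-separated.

Base: (n15, k=0).
Iteration 1: edges from {n15} -> (n1, k=1), (n6, k=1).
Iteration 2: edges from {n1,n6} -> (n32, k=2), (n33, k=2). [UNION drops 1 duplicate row(s)]
Iteration 3: no outgoing edges from {n32,n33}; recursion stops.

n1, n15, n32, n33, n6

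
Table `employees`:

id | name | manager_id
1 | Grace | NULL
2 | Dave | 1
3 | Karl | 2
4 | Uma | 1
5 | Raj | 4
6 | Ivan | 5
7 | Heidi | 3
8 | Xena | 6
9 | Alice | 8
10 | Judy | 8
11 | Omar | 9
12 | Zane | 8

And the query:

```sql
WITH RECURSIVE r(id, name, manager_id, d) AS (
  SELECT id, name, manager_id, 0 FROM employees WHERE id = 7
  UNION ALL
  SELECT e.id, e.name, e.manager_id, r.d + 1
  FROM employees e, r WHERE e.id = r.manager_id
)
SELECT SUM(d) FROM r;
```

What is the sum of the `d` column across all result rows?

6

Base: id=7 (Heidi), manager_id=3, d 0.
Iteration 1: join on id=3 -> Karl (id 3, manager_id=2, d 1).
Iteration 2: join on id=2 -> Dave (id 2, manager_id=1, d 2).
Iteration 3: join on id=1 -> Grace (id 1, manager_id=NULL, d 3).
Iteration 4: manager_id is NULL; no match; recursion stops.
SUM(d) = 0 + 1 + 2 + 3 = 6.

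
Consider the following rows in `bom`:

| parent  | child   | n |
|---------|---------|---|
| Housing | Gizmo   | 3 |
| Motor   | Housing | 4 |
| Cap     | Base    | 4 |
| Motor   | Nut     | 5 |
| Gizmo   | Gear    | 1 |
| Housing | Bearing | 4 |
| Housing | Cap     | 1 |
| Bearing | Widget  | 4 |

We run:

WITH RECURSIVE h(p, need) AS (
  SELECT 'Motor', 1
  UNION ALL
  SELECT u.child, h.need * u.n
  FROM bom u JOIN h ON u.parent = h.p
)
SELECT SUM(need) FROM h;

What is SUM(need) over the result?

134

Base: (Motor, need=1).
Iteration 1: components of {Motor} -> Housing = 1*4 = 4, Nut = 1*5 = 5.
Iteration 2: components of {Housing,Nut} -> Bearing = 4*4 = 16, Cap = 4*1 = 4, Gizmo = 4*3 = 12.
Iteration 3: components of {Bearing,Cap,Gizmo} -> Base = 4*4 = 16, Gear = 12*1 = 12, Widget = 16*4 = 64.
Iteration 4: no further components; recursion stops.
SUM(need) = 1 + 4 + 5 + 16 + 4 + 12 + 64 + 16 + 12 = 134.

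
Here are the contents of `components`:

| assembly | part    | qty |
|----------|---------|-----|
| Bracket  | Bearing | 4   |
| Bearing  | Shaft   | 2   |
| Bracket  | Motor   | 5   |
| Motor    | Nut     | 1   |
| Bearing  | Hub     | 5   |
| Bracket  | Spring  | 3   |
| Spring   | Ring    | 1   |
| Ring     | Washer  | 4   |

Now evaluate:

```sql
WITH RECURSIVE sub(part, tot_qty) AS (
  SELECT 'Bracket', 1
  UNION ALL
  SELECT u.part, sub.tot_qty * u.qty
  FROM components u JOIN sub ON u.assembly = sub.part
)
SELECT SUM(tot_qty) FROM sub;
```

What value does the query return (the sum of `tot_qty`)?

Base: (Bracket, tot_qty=1).
Iteration 1: components of {Bracket} -> Bearing = 1*4 = 4, Motor = 1*5 = 5, Spring = 1*3 = 3.
Iteration 2: components of {Bearing,Motor,Spring} -> Hub = 4*5 = 20, Nut = 5*1 = 5, Ring = 3*1 = 3, Shaft = 4*2 = 8.
Iteration 3: components of {Hub,Nut,Ring,Shaft} -> Washer = 3*4 = 12.
Iteration 4: no further components; recursion stops.
SUM(tot_qty) = 1 + 4 + 5 + 3 + 8 + 20 + 5 + 3 + 12 = 61.

61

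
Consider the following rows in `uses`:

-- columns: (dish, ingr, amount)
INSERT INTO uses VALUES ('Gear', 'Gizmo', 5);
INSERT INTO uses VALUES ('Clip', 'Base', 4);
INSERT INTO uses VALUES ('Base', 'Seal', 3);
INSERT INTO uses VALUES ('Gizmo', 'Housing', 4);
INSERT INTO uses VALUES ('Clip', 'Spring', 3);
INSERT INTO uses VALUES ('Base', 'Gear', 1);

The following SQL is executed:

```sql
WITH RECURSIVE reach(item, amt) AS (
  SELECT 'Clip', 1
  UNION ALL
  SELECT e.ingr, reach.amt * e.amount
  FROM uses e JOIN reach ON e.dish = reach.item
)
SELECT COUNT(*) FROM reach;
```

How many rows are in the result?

Base: (Clip, amt=1).
Iteration 1: components of {Clip} -> Base = 1*4 = 4, Spring = 1*3 = 3.
Iteration 2: components of {Base,Spring} -> Gear = 4*1 = 4, Seal = 4*3 = 12.
Iteration 3: components of {Gear,Seal} -> Gizmo = 4*5 = 20.
Iteration 4: components of {Gizmo} -> Housing = 20*4 = 80.
Iteration 5: no further components; recursion stops.
Total rows emitted: 7.

7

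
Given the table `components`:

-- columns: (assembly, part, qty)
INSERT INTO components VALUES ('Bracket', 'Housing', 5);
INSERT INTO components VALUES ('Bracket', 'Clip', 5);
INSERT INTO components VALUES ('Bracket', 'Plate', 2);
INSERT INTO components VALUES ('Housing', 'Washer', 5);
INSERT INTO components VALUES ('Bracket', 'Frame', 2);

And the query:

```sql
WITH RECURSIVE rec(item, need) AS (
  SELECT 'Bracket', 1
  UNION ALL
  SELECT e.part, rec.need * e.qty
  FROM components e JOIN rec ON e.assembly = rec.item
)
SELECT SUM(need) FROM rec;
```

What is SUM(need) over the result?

40

Base: (Bracket, need=1).
Iteration 1: components of {Bracket} -> Clip = 1*5 = 5, Frame = 1*2 = 2, Housing = 1*5 = 5, Plate = 1*2 = 2.
Iteration 2: components of {Clip,Frame,Housing,Plate} -> Washer = 5*5 = 25.
Iteration 3: no further components; recursion stops.
SUM(need) = 1 + 5 + 5 + 2 + 2 + 25 = 40.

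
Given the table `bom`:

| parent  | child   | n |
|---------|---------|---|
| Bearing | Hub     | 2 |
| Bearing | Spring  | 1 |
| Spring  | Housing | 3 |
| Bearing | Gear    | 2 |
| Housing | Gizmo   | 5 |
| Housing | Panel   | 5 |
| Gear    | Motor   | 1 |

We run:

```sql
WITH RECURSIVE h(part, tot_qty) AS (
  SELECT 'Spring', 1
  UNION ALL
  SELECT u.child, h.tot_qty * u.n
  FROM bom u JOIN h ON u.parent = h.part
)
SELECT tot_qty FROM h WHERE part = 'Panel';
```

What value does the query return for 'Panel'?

Base: (Spring, tot_qty=1).
Iteration 1: components of {Spring} -> Housing = 1*3 = 3.
Iteration 2: components of {Housing} -> Gizmo = 3*5 = 15, Panel = 3*5 = 15.
Iteration 3: no further components; recursion stops.

15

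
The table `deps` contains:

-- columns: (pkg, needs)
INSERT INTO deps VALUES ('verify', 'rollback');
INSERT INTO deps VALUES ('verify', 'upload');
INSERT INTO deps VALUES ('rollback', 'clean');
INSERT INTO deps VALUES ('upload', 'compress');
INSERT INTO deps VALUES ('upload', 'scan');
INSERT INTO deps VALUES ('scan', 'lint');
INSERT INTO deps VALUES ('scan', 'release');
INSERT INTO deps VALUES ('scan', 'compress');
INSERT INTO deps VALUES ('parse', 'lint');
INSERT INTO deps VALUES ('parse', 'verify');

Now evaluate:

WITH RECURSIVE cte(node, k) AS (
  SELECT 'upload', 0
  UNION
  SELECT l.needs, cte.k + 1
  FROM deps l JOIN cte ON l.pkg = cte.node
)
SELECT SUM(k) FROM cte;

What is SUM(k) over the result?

Base: (upload, k=0).
Iteration 1: edges from {upload} -> (compress, k=1), (scan, k=1).
Iteration 2: edges from {compress,scan} -> (compress, k=2), (lint, k=2), (release, k=2).
Iteration 3: no outgoing edges from {compress,lint,release}; recursion stops.
SUM(k) = 0 + 1 + 1 + 2 + 2 + 2 = 8.

8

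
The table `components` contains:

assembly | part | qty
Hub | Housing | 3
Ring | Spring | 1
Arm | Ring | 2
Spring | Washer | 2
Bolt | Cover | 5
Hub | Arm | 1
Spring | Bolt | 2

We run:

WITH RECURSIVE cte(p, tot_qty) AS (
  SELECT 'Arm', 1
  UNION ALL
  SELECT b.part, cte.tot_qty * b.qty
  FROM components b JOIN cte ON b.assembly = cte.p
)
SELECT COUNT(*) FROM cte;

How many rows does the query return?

6

Base: (Arm, tot_qty=1).
Iteration 1: components of {Arm} -> Ring = 1*2 = 2.
Iteration 2: components of {Ring} -> Spring = 2*1 = 2.
Iteration 3: components of {Spring} -> Bolt = 2*2 = 4, Washer = 2*2 = 4.
Iteration 4: components of {Bolt,Washer} -> Cover = 4*5 = 20.
Iteration 5: no further components; recursion stops.
Total rows emitted: 6.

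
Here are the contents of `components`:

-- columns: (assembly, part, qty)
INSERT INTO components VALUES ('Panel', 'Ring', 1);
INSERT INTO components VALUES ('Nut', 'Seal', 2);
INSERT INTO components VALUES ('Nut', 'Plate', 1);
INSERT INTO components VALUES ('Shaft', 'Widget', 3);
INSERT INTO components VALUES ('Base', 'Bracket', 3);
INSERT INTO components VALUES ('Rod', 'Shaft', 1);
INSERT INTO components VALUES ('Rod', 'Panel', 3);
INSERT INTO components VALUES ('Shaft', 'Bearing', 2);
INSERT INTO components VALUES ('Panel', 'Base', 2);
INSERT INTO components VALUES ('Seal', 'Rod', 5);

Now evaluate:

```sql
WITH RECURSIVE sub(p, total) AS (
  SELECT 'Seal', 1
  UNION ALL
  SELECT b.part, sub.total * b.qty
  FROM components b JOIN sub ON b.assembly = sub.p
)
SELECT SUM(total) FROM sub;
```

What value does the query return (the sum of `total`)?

186

Base: (Seal, total=1).
Iteration 1: components of {Seal} -> Rod = 1*5 = 5.
Iteration 2: components of {Rod} -> Panel = 5*3 = 15, Shaft = 5*1 = 5.
Iteration 3: components of {Panel,Shaft} -> Base = 15*2 = 30, Bearing = 5*2 = 10, Ring = 15*1 = 15, Widget = 5*3 = 15.
Iteration 4: components of {Base,Bearing,Ring,Widget} -> Bracket = 30*3 = 90.
Iteration 5: no further components; recursion stops.
SUM(total) = 1 + 5 + 15 + 5 + 15 + 30 + 10 + 15 + 90 = 186.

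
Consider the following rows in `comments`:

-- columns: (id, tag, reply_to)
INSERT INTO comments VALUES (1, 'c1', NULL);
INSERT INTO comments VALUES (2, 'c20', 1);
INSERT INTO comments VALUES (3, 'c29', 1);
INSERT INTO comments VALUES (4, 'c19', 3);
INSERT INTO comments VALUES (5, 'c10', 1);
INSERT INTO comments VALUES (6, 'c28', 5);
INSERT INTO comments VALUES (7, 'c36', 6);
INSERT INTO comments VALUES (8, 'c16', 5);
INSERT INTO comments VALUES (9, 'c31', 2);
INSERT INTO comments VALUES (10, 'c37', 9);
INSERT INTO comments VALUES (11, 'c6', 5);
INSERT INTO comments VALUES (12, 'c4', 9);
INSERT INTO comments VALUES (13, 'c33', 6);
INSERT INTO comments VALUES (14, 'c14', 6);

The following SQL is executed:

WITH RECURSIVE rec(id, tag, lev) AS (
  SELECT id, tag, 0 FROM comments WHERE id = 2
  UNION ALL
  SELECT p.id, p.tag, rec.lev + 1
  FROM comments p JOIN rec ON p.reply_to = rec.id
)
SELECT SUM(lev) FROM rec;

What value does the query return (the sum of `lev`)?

Base: id=2 (c20) at lev 0.
Iteration 1: rows with reply_to in {2} -> c31 (id 9, lev 1).
Iteration 2: rows with reply_to in {9} -> c37 (id 10, lev 2), c4 (id 12, lev 2).
Iteration 3: no rows with reply_to in {10,12}; recursion stops.
SUM(lev) = 0 + 1 + 2 + 2 = 5.

5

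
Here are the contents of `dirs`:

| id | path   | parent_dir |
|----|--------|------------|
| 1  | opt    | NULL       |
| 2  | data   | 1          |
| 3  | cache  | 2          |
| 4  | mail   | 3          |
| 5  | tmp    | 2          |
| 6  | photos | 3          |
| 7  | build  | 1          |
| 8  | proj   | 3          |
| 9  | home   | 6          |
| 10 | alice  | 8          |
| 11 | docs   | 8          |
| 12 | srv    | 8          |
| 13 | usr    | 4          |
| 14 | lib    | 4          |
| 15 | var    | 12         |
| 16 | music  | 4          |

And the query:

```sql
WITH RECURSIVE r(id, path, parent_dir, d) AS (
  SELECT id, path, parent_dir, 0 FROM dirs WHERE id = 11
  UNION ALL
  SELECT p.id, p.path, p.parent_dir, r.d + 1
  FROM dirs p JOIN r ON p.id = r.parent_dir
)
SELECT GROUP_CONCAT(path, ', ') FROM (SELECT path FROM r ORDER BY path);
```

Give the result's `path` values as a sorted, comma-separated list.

cache, data, docs, opt, proj

Base: id=11 (docs), parent_dir=8, d 0.
Iteration 1: join on id=8 -> proj (id 8, parent_dir=3, d 1).
Iteration 2: join on id=3 -> cache (id 3, parent_dir=2, d 2).
Iteration 3: join on id=2 -> data (id 2, parent_dir=1, d 3).
Iteration 4: join on id=1 -> opt (id 1, parent_dir=NULL, d 4).
Iteration 5: parent_dir is NULL; no match; recursion stops.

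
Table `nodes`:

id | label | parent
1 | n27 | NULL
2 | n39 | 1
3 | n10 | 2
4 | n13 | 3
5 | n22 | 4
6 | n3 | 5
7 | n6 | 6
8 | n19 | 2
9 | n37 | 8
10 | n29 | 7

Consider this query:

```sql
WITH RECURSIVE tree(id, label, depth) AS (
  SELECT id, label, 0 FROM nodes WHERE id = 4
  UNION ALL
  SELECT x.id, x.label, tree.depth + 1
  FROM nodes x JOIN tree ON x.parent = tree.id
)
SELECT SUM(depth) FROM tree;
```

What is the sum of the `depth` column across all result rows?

Base: id=4 (n13) at depth 0.
Iteration 1: rows with parent in {4} -> n22 (id 5, depth 1).
Iteration 2: rows with parent in {5} -> n3 (id 6, depth 2).
Iteration 3: rows with parent in {6} -> n6 (id 7, depth 3).
Iteration 4: rows with parent in {7} -> n29 (id 10, depth 4).
Iteration 5: no rows with parent in {10}; recursion stops.
SUM(depth) = 0 + 1 + 2 + 3 + 4 = 10.

10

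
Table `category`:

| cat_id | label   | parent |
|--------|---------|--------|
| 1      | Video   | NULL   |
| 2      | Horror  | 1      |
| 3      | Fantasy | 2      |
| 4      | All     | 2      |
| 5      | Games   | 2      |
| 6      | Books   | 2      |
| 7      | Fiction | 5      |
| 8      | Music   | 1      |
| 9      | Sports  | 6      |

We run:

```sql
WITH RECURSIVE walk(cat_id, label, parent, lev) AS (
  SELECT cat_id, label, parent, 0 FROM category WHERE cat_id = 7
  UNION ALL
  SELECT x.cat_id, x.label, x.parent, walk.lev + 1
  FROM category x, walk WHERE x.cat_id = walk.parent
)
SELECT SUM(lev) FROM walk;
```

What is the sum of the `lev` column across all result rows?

Base: cat_id=7 (Fiction), parent=5, lev 0.
Iteration 1: join on cat_id=5 -> Games (id 5, parent=2, lev 1).
Iteration 2: join on cat_id=2 -> Horror (id 2, parent=1, lev 2).
Iteration 3: join on cat_id=1 -> Video (id 1, parent=NULL, lev 3).
Iteration 4: parent is NULL; no match; recursion stops.
SUM(lev) = 0 + 1 + 2 + 3 = 6.

6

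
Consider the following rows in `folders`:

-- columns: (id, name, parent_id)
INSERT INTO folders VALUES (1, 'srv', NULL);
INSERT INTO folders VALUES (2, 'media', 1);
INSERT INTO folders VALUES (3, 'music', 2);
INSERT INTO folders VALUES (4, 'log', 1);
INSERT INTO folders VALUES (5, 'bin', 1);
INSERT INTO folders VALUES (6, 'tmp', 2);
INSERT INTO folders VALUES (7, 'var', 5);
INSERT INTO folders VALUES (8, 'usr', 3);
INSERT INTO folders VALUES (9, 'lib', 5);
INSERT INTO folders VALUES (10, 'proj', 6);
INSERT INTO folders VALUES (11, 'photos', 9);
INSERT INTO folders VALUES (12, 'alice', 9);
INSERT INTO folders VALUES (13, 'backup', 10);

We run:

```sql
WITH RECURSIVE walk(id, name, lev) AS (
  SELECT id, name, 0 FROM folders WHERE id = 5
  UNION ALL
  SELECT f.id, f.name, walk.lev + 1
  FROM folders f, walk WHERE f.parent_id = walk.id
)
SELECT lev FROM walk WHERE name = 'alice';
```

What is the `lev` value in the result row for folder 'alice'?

2

Base: id=5 (bin) at lev 0.
Iteration 1: rows with parent_id in {5} -> var (id 7, lev 1), lib (id 9, lev 1).
Iteration 2: rows with parent_id in {7,9} -> photos (id 11, lev 2), alice (id 12, lev 2).
Iteration 3: no rows with parent_id in {11,12}; recursion stops.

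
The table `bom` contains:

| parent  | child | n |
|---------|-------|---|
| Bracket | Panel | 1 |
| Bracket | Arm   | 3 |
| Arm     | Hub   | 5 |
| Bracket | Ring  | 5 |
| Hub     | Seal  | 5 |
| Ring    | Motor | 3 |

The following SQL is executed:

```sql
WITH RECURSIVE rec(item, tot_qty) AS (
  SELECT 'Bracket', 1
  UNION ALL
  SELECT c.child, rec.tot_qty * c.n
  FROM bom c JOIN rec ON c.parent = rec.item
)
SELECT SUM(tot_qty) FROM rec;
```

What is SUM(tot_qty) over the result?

115

Base: (Bracket, tot_qty=1).
Iteration 1: components of {Bracket} -> Arm = 1*3 = 3, Panel = 1*1 = 1, Ring = 1*5 = 5.
Iteration 2: components of {Arm,Panel,Ring} -> Hub = 3*5 = 15, Motor = 5*3 = 15.
Iteration 3: components of {Hub,Motor} -> Seal = 15*5 = 75.
Iteration 4: no further components; recursion stops.
SUM(tot_qty) = 1 + 1 + 3 + 5 + 15 + 15 + 75 = 115.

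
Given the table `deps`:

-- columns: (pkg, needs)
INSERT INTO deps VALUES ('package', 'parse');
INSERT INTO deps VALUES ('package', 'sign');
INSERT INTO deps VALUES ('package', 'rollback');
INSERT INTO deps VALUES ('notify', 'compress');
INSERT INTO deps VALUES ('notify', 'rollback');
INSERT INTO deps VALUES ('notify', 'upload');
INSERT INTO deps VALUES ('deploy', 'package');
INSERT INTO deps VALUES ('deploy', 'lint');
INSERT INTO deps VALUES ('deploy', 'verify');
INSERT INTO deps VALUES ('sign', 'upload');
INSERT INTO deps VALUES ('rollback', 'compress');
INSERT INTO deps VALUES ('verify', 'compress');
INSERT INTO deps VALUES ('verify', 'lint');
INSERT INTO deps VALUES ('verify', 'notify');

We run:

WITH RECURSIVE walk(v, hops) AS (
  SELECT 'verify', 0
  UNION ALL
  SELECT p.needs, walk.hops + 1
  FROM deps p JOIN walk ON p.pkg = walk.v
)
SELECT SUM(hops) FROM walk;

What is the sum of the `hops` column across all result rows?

12

Base: (verify, hops=0).
Iteration 1: edges from {verify} -> (compress, hops=1), (lint, hops=1), (notify, hops=1).
Iteration 2: edges from {compress,lint,notify} -> (compress, hops=2), (rollback, hops=2), (upload, hops=2).
Iteration 3: edges from {compress,rollback,upload} -> (compress, hops=3).
Iteration 4: no outgoing edges from {compress}; recursion stops.
SUM(hops) = 0 + 1 + 1 + 1 + 2 + 2 + 2 + 3 = 12.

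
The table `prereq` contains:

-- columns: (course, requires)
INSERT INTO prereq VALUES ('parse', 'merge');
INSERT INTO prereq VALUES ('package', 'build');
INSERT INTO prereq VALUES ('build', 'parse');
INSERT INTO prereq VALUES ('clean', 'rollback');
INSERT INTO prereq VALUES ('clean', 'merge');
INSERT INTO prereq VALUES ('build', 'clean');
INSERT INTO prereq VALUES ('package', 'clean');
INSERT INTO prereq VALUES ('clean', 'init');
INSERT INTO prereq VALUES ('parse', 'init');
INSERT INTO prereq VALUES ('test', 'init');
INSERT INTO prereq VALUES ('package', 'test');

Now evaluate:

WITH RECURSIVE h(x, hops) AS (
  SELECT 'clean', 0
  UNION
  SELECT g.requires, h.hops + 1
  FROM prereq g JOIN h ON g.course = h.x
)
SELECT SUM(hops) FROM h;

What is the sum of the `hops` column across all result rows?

Base: (clean, hops=0).
Iteration 1: edges from {clean} -> (init, hops=1), (merge, hops=1), (rollback, hops=1).
Iteration 2: no outgoing edges from {init,merge,rollback}; recursion stops.
SUM(hops) = 0 + 1 + 1 + 1 = 3.

3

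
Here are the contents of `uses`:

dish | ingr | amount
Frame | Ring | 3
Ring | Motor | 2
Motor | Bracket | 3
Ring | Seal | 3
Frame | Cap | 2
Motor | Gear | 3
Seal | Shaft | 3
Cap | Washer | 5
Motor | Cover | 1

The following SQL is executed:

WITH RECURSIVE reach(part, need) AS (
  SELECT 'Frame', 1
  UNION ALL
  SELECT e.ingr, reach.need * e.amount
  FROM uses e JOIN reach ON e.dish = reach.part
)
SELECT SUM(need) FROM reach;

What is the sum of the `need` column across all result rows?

Base: (Frame, need=1).
Iteration 1: components of {Frame} -> Cap = 1*2 = 2, Ring = 1*3 = 3.
Iteration 2: components of {Cap,Ring} -> Motor = 3*2 = 6, Seal = 3*3 = 9, Washer = 2*5 = 10.
Iteration 3: components of {Motor,Seal,Washer} -> Bracket = 6*3 = 18, Cover = 6*1 = 6, Gear = 6*3 = 18, Shaft = 9*3 = 27.
Iteration 4: no further components; recursion stops.
SUM(need) = 1 + 3 + 2 + 6 + 9 + 10 + 18 + 18 + 6 + 27 = 100.

100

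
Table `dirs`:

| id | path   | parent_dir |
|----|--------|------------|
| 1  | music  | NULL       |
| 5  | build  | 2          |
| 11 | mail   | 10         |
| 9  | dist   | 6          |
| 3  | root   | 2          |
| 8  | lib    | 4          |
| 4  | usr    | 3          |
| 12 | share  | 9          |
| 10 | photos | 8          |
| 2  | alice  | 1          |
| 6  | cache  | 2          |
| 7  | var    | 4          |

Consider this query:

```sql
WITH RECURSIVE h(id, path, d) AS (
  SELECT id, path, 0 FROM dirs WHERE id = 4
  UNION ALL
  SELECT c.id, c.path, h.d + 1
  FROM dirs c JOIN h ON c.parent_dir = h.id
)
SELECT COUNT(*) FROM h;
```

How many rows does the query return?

5

Base: id=4 (usr) at d 0.
Iteration 1: rows with parent_dir in {4} -> var (id 7, d 1), lib (id 8, d 1).
Iteration 2: rows with parent_dir in {7,8} -> photos (id 10, d 2).
Iteration 3: rows with parent_dir in {10} -> mail (id 11, d 3).
Iteration 4: no rows with parent_dir in {11}; recursion stops.
Total rows emitted: 5.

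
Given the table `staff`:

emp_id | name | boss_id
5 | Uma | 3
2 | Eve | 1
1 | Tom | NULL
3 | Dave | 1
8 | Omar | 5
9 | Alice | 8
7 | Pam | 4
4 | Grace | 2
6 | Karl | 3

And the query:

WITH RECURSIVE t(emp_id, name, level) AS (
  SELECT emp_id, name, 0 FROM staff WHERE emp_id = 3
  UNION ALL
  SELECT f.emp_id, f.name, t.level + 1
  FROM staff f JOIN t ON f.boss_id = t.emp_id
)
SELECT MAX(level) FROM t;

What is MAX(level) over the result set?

Base: emp_id=3 (Dave) at level 0.
Iteration 1: rows with boss_id in {3} -> Uma (id 5, level 1), Karl (id 6, level 1).
Iteration 2: rows with boss_id in {5,6} -> Omar (id 8, level 2).
Iteration 3: rows with boss_id in {8} -> Alice (id 9, level 3).
Iteration 4: no rows with boss_id in {9}; recursion stops.
level values: 0, 1, 1, 2, 3; the maximum is 3.

3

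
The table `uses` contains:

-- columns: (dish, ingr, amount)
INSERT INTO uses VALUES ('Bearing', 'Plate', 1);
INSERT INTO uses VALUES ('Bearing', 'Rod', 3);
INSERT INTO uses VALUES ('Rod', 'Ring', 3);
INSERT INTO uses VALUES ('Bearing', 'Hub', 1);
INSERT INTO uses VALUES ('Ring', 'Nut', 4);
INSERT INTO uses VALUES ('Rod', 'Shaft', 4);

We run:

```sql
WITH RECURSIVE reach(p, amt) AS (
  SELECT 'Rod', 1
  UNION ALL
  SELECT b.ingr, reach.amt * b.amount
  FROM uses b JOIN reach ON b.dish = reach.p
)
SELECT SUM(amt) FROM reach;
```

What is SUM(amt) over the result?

Base: (Rod, amt=1).
Iteration 1: components of {Rod} -> Ring = 1*3 = 3, Shaft = 1*4 = 4.
Iteration 2: components of {Ring,Shaft} -> Nut = 3*4 = 12.
Iteration 3: no further components; recursion stops.
SUM(amt) = 1 + 3 + 4 + 12 = 20.

20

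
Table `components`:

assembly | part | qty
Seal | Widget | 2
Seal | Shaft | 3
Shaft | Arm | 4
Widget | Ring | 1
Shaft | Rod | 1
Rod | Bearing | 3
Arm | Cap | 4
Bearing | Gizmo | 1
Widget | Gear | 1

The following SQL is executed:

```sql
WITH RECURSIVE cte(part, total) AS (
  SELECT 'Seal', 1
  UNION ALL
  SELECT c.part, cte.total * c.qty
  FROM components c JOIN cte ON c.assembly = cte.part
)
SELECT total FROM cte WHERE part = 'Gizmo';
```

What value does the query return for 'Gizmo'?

9

Base: (Seal, total=1).
Iteration 1: components of {Seal} -> Shaft = 1*3 = 3, Widget = 1*2 = 2.
Iteration 2: components of {Shaft,Widget} -> Arm = 3*4 = 12, Gear = 2*1 = 2, Ring = 2*1 = 2, Rod = 3*1 = 3.
Iteration 3: components of {Arm,Gear,Ring,Rod} -> Bearing = 3*3 = 9, Cap = 12*4 = 48.
Iteration 4: components of {Bearing,Cap} -> Gizmo = 9*1 = 9.
Iteration 5: no further components; recursion stops.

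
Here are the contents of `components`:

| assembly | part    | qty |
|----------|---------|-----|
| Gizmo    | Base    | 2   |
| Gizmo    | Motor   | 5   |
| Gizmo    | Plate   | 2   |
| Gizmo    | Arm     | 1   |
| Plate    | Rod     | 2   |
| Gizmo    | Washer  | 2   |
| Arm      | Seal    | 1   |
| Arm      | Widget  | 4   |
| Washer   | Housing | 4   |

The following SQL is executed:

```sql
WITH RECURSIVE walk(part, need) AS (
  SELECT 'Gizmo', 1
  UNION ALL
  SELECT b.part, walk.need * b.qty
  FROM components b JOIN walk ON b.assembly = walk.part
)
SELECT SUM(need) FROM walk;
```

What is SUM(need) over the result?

30

Base: (Gizmo, need=1).
Iteration 1: components of {Gizmo} -> Arm = 1*1 = 1, Base = 1*2 = 2, Motor = 1*5 = 5, Plate = 1*2 = 2, Washer = 1*2 = 2.
Iteration 2: components of {Arm,Base,Motor,Plate,Washer} -> Housing = 2*4 = 8, Rod = 2*2 = 4, Seal = 1*1 = 1, Widget = 1*4 = 4.
Iteration 3: no further components; recursion stops.
SUM(need) = 1 + 2 + 5 + 2 + 1 + 2 + 4 + 1 + 4 + 8 = 30.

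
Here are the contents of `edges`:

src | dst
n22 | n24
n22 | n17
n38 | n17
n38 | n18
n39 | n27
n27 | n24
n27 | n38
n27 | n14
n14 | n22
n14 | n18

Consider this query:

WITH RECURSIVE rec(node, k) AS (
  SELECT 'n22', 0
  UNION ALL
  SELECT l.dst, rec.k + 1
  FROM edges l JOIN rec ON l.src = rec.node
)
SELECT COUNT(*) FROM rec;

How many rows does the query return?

3

Base: (n22, k=0).
Iteration 1: edges from {n22} -> (n17, k=1), (n24, k=1).
Iteration 2: no outgoing edges from {n17,n24}; recursion stops.
Total rows emitted: 3.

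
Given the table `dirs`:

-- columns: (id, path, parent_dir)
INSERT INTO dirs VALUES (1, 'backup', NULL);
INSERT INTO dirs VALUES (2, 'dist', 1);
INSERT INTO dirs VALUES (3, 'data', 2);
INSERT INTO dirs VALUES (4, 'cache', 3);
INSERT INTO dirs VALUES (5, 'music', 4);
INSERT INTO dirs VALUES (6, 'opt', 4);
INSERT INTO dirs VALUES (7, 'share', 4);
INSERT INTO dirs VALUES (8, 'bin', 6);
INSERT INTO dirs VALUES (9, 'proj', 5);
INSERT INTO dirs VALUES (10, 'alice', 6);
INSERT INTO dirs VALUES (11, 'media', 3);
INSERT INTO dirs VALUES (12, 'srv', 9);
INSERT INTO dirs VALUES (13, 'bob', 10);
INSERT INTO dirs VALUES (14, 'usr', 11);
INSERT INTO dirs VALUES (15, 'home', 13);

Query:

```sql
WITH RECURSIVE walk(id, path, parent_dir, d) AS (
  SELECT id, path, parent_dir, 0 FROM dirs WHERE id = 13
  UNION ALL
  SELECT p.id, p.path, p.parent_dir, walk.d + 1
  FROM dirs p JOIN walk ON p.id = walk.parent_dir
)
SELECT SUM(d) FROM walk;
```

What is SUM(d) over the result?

21

Base: id=13 (bob), parent_dir=10, d 0.
Iteration 1: join on id=10 -> alice (id 10, parent_dir=6, d 1).
Iteration 2: join on id=6 -> opt (id 6, parent_dir=4, d 2).
Iteration 3: join on id=4 -> cache (id 4, parent_dir=3, d 3).
Iteration 4: join on id=3 -> data (id 3, parent_dir=2, d 4).
Iteration 5: join on id=2 -> dist (id 2, parent_dir=1, d 5).
Iteration 6: join on id=1 -> backup (id 1, parent_dir=NULL, d 6).
Iteration 7: parent_dir is NULL; no match; recursion stops.
SUM(d) = 0 + 1 + 2 + 3 + 4 + 5 + 6 = 21.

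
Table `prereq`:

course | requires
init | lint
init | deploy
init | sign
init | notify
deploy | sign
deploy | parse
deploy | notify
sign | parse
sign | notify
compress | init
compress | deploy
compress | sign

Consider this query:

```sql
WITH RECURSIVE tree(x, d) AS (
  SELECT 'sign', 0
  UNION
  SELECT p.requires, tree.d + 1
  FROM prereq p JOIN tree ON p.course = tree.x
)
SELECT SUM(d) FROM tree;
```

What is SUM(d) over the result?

2

Base: (sign, d=0).
Iteration 1: edges from {sign} -> (notify, d=1), (parse, d=1).
Iteration 2: no outgoing edges from {notify,parse}; recursion stops.
SUM(d) = 0 + 1 + 1 = 2.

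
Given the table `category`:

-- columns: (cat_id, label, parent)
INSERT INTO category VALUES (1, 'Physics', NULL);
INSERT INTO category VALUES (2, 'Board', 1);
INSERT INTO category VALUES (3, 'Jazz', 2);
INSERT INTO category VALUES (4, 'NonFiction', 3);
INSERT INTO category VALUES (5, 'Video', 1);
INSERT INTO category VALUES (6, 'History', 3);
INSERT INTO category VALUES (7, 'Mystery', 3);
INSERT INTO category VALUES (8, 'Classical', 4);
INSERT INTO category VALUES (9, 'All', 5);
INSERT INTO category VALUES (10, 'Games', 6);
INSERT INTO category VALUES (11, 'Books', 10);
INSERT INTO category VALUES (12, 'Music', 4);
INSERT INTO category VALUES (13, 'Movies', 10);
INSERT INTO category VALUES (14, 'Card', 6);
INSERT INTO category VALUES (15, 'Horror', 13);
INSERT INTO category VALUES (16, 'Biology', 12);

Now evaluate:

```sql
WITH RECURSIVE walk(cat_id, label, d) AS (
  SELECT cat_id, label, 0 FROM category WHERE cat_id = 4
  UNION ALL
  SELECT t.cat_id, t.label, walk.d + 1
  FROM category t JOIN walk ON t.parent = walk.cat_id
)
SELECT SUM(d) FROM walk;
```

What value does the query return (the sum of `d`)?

4

Base: cat_id=4 (NonFiction) at d 0.
Iteration 1: rows with parent in {4} -> Classical (id 8, d 1), Music (id 12, d 1).
Iteration 2: rows with parent in {8,12} -> Biology (id 16, d 2).
Iteration 3: no rows with parent in {16}; recursion stops.
SUM(d) = 0 + 1 + 1 + 2 = 4.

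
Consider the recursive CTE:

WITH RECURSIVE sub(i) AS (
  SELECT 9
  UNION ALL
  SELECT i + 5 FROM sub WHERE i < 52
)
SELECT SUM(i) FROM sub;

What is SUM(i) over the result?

315

Base: i=9.
Iteration 1: 9 < 52 holds -> i = 9 + 5 = 14.
Iteration 2: 14 < 52 holds -> i = 14 + 5 = 19.
Iteration 3: 19 < 52 holds -> i = 19 + 5 = 24.
Iteration 4: 24 < 52 holds -> i = 24 + 5 = 29.
Iteration 5: 29 < 52 holds -> i = 29 + 5 = 34.
Iteration 6: 34 < 52 holds -> i = 34 + 5 = 39.
Iteration 7: 39 < 52 holds -> i = 39 + 5 = 44.
Iteration 8: 44 < 52 holds -> i = 44 + 5 = 49.
Iteration 9: 49 < 52 holds -> i = 49 + 5 = 54.
Iteration 10: 54 < 52 fails; recursion stops.
SUM(i) = 9 + 14 + 19 + 24 + 29 + 34 + 39 + 44 + 49 + 54 = 315.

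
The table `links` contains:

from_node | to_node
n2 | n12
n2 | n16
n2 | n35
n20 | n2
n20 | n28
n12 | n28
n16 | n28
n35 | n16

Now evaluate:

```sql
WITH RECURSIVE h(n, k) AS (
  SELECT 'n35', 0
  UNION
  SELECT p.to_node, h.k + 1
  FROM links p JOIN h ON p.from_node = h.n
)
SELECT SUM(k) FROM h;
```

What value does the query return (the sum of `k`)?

3

Base: (n35, k=0).
Iteration 1: edges from {n35} -> (n16, k=1).
Iteration 2: edges from {n16} -> (n28, k=2).
Iteration 3: no outgoing edges from {n28}; recursion stops.
SUM(k) = 0 + 1 + 2 = 3.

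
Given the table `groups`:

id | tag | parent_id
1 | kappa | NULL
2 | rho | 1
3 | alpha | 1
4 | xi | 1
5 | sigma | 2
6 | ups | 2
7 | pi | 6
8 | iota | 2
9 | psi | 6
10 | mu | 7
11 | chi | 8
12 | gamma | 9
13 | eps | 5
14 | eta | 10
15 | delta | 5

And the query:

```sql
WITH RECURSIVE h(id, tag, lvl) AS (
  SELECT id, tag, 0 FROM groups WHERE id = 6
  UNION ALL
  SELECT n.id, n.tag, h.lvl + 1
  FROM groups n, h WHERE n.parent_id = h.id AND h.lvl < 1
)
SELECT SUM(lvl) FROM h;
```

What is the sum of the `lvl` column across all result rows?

Base: id=6 (ups) at lvl 0.
Iteration 1: rows with parent_id in {6} -> pi (id 7, lvl 1), psi (id 9, lvl 1).
Iteration 2: lvl < 1 fails for all current rows; recursion stops.
SUM(lvl) = 0 + 1 + 1 = 2.

2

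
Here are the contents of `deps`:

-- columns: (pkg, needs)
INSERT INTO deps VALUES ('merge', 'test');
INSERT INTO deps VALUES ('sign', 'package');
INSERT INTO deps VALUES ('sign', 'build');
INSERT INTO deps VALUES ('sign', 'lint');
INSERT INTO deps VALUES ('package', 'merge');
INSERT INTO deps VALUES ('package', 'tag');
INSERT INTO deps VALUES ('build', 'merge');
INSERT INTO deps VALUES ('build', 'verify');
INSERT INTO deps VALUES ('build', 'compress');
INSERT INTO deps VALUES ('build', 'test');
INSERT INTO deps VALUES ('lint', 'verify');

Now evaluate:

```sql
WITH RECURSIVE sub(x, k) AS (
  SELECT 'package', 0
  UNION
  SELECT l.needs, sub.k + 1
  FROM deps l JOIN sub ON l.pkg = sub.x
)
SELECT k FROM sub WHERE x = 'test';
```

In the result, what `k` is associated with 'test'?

Base: (package, k=0).
Iteration 1: edges from {package} -> (merge, k=1), (tag, k=1).
Iteration 2: edges from {merge,tag} -> (test, k=2).
Iteration 3: no outgoing edges from {test}; recursion stops.

2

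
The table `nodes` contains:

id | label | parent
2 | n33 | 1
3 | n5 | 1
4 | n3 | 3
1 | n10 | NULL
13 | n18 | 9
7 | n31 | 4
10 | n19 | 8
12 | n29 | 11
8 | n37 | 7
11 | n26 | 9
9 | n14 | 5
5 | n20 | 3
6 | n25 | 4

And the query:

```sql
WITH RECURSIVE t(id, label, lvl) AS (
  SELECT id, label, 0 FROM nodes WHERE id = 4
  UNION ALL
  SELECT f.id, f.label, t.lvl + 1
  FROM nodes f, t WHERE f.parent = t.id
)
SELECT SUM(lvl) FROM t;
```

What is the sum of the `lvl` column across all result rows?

7

Base: id=4 (n3) at lvl 0.
Iteration 1: rows with parent in {4} -> n25 (id 6, lvl 1), n31 (id 7, lvl 1).
Iteration 2: rows with parent in {6,7} -> n37 (id 8, lvl 2).
Iteration 3: rows with parent in {8} -> n19 (id 10, lvl 3).
Iteration 4: no rows with parent in {10}; recursion stops.
SUM(lvl) = 0 + 1 + 1 + 2 + 3 = 7.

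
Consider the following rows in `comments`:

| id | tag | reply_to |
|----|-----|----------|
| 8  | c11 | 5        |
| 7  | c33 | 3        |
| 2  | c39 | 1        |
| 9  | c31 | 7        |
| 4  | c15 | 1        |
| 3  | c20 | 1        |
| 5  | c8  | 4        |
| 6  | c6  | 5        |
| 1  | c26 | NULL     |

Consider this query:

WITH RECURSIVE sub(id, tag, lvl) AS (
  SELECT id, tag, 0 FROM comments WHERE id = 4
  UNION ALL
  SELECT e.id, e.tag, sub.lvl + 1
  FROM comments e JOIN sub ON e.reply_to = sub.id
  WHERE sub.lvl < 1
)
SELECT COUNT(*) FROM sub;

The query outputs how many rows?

Base: id=4 (c15) at lvl 0.
Iteration 1: rows with reply_to in {4} -> c8 (id 5, lvl 1).
Iteration 2: lvl < 1 fails for all current rows; recursion stops.
Total rows emitted: 2.

2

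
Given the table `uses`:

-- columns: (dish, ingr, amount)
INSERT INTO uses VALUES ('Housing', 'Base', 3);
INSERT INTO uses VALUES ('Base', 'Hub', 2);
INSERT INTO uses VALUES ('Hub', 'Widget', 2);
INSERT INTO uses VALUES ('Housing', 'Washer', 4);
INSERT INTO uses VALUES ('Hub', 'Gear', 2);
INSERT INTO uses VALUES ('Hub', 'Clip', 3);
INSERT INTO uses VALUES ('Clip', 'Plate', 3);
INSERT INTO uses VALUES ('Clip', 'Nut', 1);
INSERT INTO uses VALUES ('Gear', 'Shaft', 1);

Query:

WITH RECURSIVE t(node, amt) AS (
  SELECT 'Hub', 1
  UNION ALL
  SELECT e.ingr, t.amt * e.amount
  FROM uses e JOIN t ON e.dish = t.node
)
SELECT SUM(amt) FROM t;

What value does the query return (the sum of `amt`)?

22

Base: (Hub, amt=1).
Iteration 1: components of {Hub} -> Clip = 1*3 = 3, Gear = 1*2 = 2, Widget = 1*2 = 2.
Iteration 2: components of {Clip,Gear,Widget} -> Nut = 3*1 = 3, Plate = 3*3 = 9, Shaft = 2*1 = 2.
Iteration 3: no further components; recursion stops.
SUM(amt) = 1 + 2 + 2 + 3 + 2 + 9 + 3 = 22.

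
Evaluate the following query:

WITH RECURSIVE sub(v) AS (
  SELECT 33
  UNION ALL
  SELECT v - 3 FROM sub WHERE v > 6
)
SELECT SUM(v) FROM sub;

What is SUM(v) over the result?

Base: v=33.
Iteration 1: 33 > 6 holds -> v = 33 - 3 = 30.
Iteration 2: 30 > 6 holds -> v = 30 - 3 = 27.
Iteration 3: 27 > 6 holds -> v = 27 - 3 = 24.
Iteration 4: 24 > 6 holds -> v = 24 - 3 = 21.
Iteration 5: 21 > 6 holds -> v = 21 - 3 = 18.
Iteration 6: 18 > 6 holds -> v = 18 - 3 = 15.
Iteration 7: 15 > 6 holds -> v = 15 - 3 = 12.
Iteration 8: 12 > 6 holds -> v = 12 - 3 = 9.
Iteration 9: 9 > 6 holds -> v = 9 - 3 = 6.
Iteration 10: 6 > 6 fails; recursion stops.
SUM(v) = 33 + 30 + 27 + 24 + 21 + 18 + 15 + 12 + 9 + 6 = 195.

195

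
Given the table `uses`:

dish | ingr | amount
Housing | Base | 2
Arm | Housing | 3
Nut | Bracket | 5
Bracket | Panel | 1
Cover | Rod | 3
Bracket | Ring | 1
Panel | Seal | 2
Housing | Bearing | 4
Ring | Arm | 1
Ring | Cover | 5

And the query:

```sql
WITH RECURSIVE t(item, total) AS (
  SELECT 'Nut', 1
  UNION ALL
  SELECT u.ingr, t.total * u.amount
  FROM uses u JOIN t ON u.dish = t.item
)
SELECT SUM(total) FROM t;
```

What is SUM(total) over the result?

236

Base: (Nut, total=1).
Iteration 1: components of {Nut} -> Bracket = 1*5 = 5.
Iteration 2: components of {Bracket} -> Panel = 5*1 = 5, Ring = 5*1 = 5.
Iteration 3: components of {Panel,Ring} -> Arm = 5*1 = 5, Cover = 5*5 = 25, Seal = 5*2 = 10.
Iteration 4: components of {Arm,Cover,Seal} -> Housing = 5*3 = 15, Rod = 25*3 = 75.
Iteration 5: components of {Housing,Rod} -> Base = 15*2 = 30, Bearing = 15*4 = 60.
Iteration 6: no further components; recursion stops.
SUM(total) = 1 + 5 + 5 + 5 + 5 + 25 + 10 + 15 + 75 + 30 + 60 = 236.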